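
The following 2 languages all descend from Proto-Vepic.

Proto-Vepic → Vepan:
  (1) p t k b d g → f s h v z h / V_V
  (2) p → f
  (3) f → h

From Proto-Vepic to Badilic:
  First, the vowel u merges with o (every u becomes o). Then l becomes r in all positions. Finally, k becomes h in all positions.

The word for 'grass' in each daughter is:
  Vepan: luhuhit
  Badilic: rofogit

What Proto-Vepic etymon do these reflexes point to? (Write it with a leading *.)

*lufugit

Position 5: Vepan has h, Badilic has g. Badilic preserves g here (none of its changes turn any other segment into g), so the proto-segment is *g.
Position 1: Vepan has l, Badilic has r. Vepan preserves l here (none of its changes turn any other segment into l), so the proto-segment is *l.
Continuing position by position gives *lufugit; check it forward:
Vepan: *lufugit
  lufugit → lufuhit   [intervocalic lenition]
  lufuhit (rule 2 does not apply)
  lufuhit → luhuhit   [unconditioned shift]
  giving Vepan luhuhit.
Badilic: start from *lufugit.
  rule 1 (vowel merger): lufugit → lofogit
  rule 2 (unconditioned shift): lofogit → rofogit
  rule 3: no change — rofogit
  ⇒ Badilic rofogit
No other proto-form is consistent with every reflex, so the reconstruction is *lufugit.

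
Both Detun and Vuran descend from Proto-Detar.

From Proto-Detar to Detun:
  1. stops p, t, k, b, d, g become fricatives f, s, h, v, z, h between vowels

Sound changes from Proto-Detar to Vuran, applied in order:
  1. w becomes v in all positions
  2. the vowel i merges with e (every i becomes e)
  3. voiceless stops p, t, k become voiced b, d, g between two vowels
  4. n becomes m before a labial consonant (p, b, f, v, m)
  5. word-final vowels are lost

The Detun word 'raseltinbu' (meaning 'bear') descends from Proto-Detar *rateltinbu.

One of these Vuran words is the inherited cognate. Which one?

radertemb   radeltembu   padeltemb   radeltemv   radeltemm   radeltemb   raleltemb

radeltemb

Vuran: *rateltinbu > rateltenbu > radeltenbu > radeltembu > radeltemb  (by vowel merger, intervocalic voicing, nasal place assimilation, apocope)
Only 'radeltemb' matches the regular Vuran development of *rateltinbu.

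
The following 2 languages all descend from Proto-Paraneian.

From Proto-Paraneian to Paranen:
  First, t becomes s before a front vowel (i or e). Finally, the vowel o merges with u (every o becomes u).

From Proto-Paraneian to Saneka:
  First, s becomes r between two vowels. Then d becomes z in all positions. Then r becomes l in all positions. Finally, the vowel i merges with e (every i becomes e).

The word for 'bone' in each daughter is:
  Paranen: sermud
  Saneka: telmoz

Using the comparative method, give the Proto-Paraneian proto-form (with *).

*termod

Position 3: Paranen has r, Saneka has l. Paranen preserves r here (none of its changes turn any other segment into r), so the proto-segment is *r.
Position 5: Paranen has u, Saneka has o. Saneka preserves o here (none of its changes turn any other segment into o), so the proto-segment is *o.
Verify the candidate proto-form against each daughter:
Paranen: *termod > sermod > sermud  (by palatalisation, vowel merger)
Saneka: *termod > termoz > telmoz  (by unconditioned shift, unconditioned shift)
No other proto-form is consistent with every reflex, so the reconstruction is *termod.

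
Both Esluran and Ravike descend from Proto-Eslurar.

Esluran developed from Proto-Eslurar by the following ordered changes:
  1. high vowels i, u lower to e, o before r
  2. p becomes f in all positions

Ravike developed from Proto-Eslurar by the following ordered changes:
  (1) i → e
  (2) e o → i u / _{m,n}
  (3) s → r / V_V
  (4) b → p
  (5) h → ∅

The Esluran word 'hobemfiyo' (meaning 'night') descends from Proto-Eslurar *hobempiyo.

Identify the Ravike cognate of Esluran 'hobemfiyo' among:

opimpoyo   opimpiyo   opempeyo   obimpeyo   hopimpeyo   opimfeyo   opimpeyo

opimpeyo

Ravike: *hobempiyo
  hobempiyo → hobempeyo   [vowel merger]
  hobempeyo → hobimpeyo   [pre-nasal raising]
  hobimpeyo (rule 3 does not apply)
  hobimpeyo → hopimpeyo   [unconditioned shift]
  hopimpeyo → opimpeyo   [h-loss]
  giving Ravike opimpeyo.
The other candidates each miss or misapply at least one Ravike change.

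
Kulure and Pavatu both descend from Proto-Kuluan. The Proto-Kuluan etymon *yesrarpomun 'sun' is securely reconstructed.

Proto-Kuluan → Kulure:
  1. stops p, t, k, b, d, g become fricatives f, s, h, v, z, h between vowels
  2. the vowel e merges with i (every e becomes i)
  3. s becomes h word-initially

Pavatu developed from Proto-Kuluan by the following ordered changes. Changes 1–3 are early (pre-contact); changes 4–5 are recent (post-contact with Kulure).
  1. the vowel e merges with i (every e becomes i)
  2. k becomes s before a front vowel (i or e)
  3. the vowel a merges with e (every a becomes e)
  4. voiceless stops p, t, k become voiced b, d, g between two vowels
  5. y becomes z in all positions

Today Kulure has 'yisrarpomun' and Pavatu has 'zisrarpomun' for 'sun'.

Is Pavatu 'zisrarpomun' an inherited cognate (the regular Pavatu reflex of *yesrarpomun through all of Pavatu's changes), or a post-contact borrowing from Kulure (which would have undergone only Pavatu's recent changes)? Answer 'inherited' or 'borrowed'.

borrowed

If inherited, *yesrarpomun would pass through all of Pavatu's changes:
Pavatu: start from *yesrarpomun.
  rule 1 (vowel merger): yesrarpomun → yisrarpomun
  rule 2: no change — yisrarpomun
  rule 3 (vowel merger): yisrarpomun → yisrerpomun
  rule 4: no change — yisrerpomun
  rule 5 (unconditioned shift): yisrerpomun → zisrerpomun
  ⇒ Pavatu zisrerpomun
If borrowed from Kulure 'yisrarpomun' after the early changes, it would undergo only the recent ones:
  rule 4 (intervocalic voicing): no change (yisrarpomun)
  rule 5 (unconditioned shift): yisrarpomun → zisrarpomun
  ⇒ as a loan: zisrarpomun
Pavatu 'zisrarpomun' matches the loan outcome 'zisrarpomun', not the inherited 'zisrerpomun' — it skipped the early Pavatu changes, so it was borrowed from Kulure.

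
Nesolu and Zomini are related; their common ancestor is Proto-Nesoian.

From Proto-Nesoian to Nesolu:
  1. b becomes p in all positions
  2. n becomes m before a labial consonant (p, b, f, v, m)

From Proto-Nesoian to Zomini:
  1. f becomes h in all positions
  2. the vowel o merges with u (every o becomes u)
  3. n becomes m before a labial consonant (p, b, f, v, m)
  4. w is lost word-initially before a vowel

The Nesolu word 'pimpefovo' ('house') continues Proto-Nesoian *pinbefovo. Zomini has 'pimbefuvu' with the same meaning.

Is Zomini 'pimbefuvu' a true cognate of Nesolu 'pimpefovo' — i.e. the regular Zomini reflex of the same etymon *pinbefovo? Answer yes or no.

Derive the expected Zomini reflex of *pinbefovo:
Zomini: *pinbefovo > pinbehovo > pinbehuvu > pimbehuvu  (by unconditioned shift, vowel merger, nasal place assimilation)
The regular Zomini reflex would be 'pimbehuvu', but the attested form is 'pimbefuvu'. The correspondence is irregular, so they are not cognates (the Zomini form has a different source).

no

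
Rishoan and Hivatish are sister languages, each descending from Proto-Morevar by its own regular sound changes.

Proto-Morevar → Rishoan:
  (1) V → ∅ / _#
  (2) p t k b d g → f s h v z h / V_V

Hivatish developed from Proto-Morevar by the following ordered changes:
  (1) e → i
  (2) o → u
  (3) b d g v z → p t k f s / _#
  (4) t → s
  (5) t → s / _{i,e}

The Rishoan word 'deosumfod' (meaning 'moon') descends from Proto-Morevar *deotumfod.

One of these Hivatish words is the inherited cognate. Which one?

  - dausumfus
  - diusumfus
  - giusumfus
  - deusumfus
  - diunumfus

Hivatish: *deotumfod > diotumfod > diutumfud > diutumfut > diusumfus  (by vowel merger, vowel merger, final devoicing, unconditioned shift)
The other candidates each miss or misapply at least one Hivatish change.

diusumfus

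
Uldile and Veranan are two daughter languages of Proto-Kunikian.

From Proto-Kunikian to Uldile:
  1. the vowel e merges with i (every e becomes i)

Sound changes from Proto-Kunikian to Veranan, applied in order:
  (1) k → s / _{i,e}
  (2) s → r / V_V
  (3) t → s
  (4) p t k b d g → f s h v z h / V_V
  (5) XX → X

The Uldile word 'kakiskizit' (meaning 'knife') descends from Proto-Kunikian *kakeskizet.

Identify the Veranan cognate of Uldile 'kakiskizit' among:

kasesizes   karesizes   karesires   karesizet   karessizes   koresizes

karesizes

Veranan: start from *kakeskizet.
  rule 1 (palatalisation): kakeskizet → kasessizet
  rule 2 (rhotacism): kasessizet → karessizet
  rule 3 (unconditioned shift): karessizet → karessizes
  rule 4: no change — karessizes
  rule 5 (degemination): karessizes → karesizes
  ⇒ Veranan karesizes
Among the options, 'karesizes' alone shows every Veranan change applied in order.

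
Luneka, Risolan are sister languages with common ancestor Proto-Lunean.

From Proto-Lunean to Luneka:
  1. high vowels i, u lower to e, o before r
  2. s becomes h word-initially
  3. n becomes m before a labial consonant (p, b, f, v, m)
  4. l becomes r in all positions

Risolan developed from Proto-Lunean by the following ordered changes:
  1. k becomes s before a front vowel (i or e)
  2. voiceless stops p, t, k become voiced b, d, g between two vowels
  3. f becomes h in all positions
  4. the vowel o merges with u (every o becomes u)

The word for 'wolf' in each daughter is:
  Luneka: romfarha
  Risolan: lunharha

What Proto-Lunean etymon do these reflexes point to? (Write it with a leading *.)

*lonfarha

Position 1: Luneka has r, Risolan has l. Risolan preserves l here (none of its changes turn any other segment into l), so the proto-segment is *l.
Position 3: Luneka has m, Risolan has n. Risolan preserves n here (none of its changes turn any other segment into n), so the proto-segment is *n.
Position 4: Luneka has f, Risolan has h. Luneka preserves f here (none of its changes turn any other segment into f), so the proto-segment is *f.
This points to *lonfarha. Verify forward in each daughter:
Luneka: *lonfarha > lomfarha > romfarha  (by nasal place assimilation, unconditioned shift)
Risolan: *lonfarha > lonharha > lunharha  (by unconditioned shift, vowel merger)
*lonfarha is the unique common source.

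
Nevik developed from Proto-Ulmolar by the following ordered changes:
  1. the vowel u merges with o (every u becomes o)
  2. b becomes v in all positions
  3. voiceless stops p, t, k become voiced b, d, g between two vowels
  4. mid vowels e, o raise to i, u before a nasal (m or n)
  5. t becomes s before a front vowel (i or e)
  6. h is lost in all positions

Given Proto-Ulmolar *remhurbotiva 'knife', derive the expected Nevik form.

rimorvodiva

Nevik: start from *remhurbotiva.
  rule 1 (vowel merger): remhurbotiva → remhorbotiva
  rule 2 (unconditioned shift): remhorbotiva → remhorvotiva
  rule 3 (intervocalic voicing): remhorvotiva → remhorvodiva
  rule 4 (pre-nasal raising): remhorvodiva → rimhorvodiva
  rule 5: no change — rimhorvodiva
  rule 6 (h-loss): rimhorvodiva → rimorvodiva
  ⇒ Nevik rimorvodiva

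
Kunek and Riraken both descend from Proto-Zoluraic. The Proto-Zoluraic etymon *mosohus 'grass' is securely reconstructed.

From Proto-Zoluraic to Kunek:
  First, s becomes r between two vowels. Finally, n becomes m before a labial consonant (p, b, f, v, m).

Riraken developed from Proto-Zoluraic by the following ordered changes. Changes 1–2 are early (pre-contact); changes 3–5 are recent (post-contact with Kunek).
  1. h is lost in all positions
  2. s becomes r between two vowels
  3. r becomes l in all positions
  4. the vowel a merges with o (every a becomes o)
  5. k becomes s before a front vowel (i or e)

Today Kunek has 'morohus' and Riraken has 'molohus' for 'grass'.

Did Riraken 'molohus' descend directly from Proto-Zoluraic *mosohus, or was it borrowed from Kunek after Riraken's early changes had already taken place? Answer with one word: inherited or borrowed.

If inherited, *mosohus would pass through all of Riraken's changes:
Riraken: start from *mosohus.
  rule 1 (h-loss): mosohus → mosous
  rule 2 (rhotacism): mosous → morous
  rule 3 (unconditioned shift): morous → molous
  rule 4: no change — molous
  rule 5: no change — molous
  ⇒ Riraken molous
If borrowed from Kunek 'morohus' after the early changes, it would undergo only the recent ones:
  rule 3 (unconditioned shift): morohus → molohus
  rule 4 (vowel merger): no change (molohus)
  rule 5 (palatalisation): no change (molohus)
  ⇒ as a loan: molohus
Riraken 'molohus' matches the loan outcome 'molohus', not the inherited 'molous' — it skipped the early Riraken changes, so it was borrowed from Kunek.

borrowed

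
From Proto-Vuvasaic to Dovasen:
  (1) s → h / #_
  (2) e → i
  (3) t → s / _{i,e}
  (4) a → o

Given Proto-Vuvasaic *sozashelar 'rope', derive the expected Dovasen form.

Dovasen: start from *sozashelar.
  rule 1 (debuccalisation): sozashelar → hozashelar
  rule 2 (vowel merger): hozashelar → hozashilar
  rule 3: no change — hozashilar
  rule 4 (vowel merger): hozashilar → hozoshilor
  ⇒ Dovasen hozoshilor

hozoshilor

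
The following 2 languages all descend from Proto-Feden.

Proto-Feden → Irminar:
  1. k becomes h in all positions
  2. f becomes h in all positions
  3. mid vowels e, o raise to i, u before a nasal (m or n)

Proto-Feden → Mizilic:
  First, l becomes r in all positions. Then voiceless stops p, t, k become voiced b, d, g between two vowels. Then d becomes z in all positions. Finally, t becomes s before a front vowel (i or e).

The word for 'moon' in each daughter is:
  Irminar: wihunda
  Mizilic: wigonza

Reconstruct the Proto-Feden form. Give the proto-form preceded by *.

Position 3: Irminar has h, Mizilic has g. Taking the neighbouring segments as reconstructed: Irminar h could go back to *k or *f or *h; Mizilic g could go back to *k or *g — the one source consistent with every daughter is *k.
Position 4: Irminar has u, Mizilic has o. Mizilic preserves o here (none of its changes turn any other segment into o), so the proto-segment is *o.
Position 6: Irminar has d, Mizilic has z. Irminar preserves d here (none of its changes turn any other segment into d), so the proto-segment is *d.
This points to *wikonda. Verify forward in each daughter:
Irminar: start from *wikonda.
  rule 1 (unconditioned shift): wikonda → wihonda
  rule 2: no change — wihonda
  rule 3 (pre-nasal raising): wihonda → wihunda
  ⇒ Irminar wihunda
Mizilic: *wikonda > wigonda > wigonza  (by intervocalic voicing, unconditioned shift)
No other proto-form is consistent with every reflex, so the reconstruction is *wikonda.

*wikonda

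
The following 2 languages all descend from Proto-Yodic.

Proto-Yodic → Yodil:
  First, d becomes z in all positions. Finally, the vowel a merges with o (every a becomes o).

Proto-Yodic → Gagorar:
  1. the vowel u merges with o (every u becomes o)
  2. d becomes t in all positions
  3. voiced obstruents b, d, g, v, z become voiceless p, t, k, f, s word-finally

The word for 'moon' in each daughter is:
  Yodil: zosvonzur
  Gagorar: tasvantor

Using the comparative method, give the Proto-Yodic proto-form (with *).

*dasvandur

Position 1: Yodil has z, Gagorar has t. Taking the neighbouring segments as reconstructed: Yodil z could go back to *d or *z; Gagorar t could go back to *t or *d — the one source consistent with every daughter is *d.
Position 8: Yodil has u, Gagorar has o. Yodil preserves u here (none of its changes turn any other segment into u), so the proto-segment is *u.
Position 7: Yodil has z, Gagorar has t. Taking the neighbouring segments as reconstructed: Yodil z could go back to *d or *z; Gagorar t could go back to *t or *d — the one source consistent with every daughter is *d.
This points to *dasvandur. Verify forward in each daughter:
Yodil: *dasvandur > zasvanzur > zosvonzur  (by unconditioned shift, vowel merger)
Gagorar: *dasvandur
  dasvandur → dasvandor   [vowel merger]
  dasvandor → tasvantor   [unconditioned shift]
  tasvantor (rule 3 does not apply)
  giving Gagorar tasvantor.
Only *dasvandur yields all of Yodil zosvonzur, Gagorar tasvantor.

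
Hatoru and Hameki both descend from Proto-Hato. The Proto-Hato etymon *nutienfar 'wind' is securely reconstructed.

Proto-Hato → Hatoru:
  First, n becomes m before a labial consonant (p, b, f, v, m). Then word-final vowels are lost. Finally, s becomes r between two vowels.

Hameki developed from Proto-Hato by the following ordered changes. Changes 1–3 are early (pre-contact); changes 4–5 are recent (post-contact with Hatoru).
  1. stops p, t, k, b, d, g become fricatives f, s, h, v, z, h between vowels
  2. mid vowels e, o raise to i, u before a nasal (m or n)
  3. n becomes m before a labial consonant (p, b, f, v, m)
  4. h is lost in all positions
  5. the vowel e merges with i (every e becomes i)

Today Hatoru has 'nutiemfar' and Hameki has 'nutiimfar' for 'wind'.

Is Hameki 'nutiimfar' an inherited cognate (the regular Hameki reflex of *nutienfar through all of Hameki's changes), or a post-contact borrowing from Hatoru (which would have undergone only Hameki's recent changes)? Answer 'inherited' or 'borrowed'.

borrowed

If inherited, *nutienfar would pass through all of Hameki's changes:
Hameki: *nutienfar > nusienfar > nusiinfar > nusiimfar  (by intervocalic lenition, pre-nasal raising, nasal place assimilation)
If borrowed from Hatoru 'nutiemfar' after the early changes, it would undergo only the recent ones:
  rule 4 (h-loss): no change (nutiemfar)
  rule 5 (vowel merger): nutiemfar → nutiimfar
  ⇒ as a loan: nutiimfar
Hameki 'nutiimfar' matches the loan outcome 'nutiimfar', not the inherited 'nusiimfar' — it skipped the early Hameki changes, so it was borrowed from Hatoru.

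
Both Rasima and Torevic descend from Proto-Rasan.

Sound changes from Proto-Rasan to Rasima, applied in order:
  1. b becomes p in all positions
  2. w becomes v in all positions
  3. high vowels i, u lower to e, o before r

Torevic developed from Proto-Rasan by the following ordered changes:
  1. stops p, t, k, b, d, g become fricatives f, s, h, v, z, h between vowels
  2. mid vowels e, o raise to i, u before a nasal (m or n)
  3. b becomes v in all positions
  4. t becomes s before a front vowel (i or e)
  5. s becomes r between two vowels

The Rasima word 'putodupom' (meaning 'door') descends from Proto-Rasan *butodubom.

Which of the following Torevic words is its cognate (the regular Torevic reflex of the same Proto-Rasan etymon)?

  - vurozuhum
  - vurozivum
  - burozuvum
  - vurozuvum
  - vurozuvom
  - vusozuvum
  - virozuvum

Torevic: start from *butodubom.
  rule 1 (intervocalic lenition): butodubom → busozuvom
  rule 2 (pre-nasal raising): busozuvom → busozuvum
  rule 3 (unconditioned shift): busozuvum → vusozuvum
  rule 4: no change — vusozuvum
  rule 5 (rhotacism): vusozuvum → vurozuvum
  ⇒ Torevic vurozuvum
Among the options, 'vurozuvum' alone shows every Torevic change applied in order.

vurozuvum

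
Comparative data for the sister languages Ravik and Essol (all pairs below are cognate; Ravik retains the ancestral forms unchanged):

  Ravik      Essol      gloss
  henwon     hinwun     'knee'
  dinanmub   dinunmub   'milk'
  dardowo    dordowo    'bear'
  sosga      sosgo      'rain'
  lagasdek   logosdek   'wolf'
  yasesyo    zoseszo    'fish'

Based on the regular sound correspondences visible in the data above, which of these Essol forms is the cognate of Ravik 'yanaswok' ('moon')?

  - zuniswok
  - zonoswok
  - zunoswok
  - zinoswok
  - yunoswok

zunoswok

yasesyo ~ zoseszo — Ravik y corresponds to Essol z word-initially before a back vowel.
dinanmub ~ dinunmub — Ravik a corresponds to Essol u after a consonant, before a nasal.
lagasdek ~ logosdek, yasesyo ~ zoseszo — Ravik a corresponds to Essol o after a consonant, before a consonant other than r, m, n, p, b, f, v.
Applying these to Ravik 'yanaswok':
  yanaswok → zanaswok   (y→z word-initially before a back vowel)
  zanaswok → zunaswok   (a→u after a consonant, before a nasal)
  zunaswok → zunoswok   (a→o after a consonant, before a consonant other than r, m, n, p, b, f, v)
So the Essol cognate is 'zunoswok'.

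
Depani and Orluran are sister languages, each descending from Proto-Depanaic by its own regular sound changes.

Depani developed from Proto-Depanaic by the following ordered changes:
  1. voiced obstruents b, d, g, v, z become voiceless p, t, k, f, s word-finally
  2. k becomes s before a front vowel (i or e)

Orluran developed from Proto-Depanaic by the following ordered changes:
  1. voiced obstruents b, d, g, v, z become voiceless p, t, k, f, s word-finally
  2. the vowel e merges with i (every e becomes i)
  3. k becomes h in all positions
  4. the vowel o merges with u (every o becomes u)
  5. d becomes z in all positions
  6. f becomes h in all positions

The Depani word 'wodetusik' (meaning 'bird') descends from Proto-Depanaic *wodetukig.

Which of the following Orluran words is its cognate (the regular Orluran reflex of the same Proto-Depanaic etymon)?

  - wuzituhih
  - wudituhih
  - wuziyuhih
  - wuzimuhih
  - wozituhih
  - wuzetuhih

Orluran: *wodetukig > wodetukik > woditukik > wodituhih > wudituhih > wuzituhih  (by final devoicing, vowel merger, unconditioned shift, vowel merger, unconditioned shift)
The other candidates each miss or misapply at least one Orluran change.

wuzituhih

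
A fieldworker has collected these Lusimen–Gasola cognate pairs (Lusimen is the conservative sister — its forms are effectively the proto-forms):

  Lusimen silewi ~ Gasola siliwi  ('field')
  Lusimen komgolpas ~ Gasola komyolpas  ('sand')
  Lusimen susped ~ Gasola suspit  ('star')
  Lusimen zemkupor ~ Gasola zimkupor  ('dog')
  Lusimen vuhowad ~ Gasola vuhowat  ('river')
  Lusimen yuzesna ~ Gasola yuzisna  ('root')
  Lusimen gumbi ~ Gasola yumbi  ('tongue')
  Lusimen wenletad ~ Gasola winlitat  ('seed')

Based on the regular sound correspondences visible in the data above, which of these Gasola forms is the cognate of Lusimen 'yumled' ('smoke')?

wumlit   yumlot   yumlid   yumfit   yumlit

silewi ~ siliwi, susped ~ suspit — Lusimen e corresponds to Gasola i after a consonant, before a consonant other than r, m, n, p, b, f, v.
susped ~ suspit, vuhowad ~ vuhowat — Lusimen d corresponds to Gasola t word-finally.
Applying these to Lusimen 'yumled':
  yumled → yumlid   (e→i after a consonant, before a consonant other than r, m, n, p, b, f, v)
  yumlid → yumlit   (d→t word-finally)
So the Gasola cognate is 'yumlit'.

yumlit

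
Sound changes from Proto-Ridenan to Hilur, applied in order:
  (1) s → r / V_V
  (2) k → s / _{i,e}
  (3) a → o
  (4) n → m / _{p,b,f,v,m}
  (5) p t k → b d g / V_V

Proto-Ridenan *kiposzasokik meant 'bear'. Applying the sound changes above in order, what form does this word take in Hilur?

siboszorosik

Hilur: start from *kiposzasokik.
  rule 1 (rhotacism): kiposzasokik → kiposzarokik
  rule 2 (palatalisation): kiposzarokik → siposzarosik
  rule 3 (vowel merger): siposzarosik → siposzorosik
  rule 4: no change — siposzorosik
  rule 5 (intervocalic voicing): siposzorosik → siboszorosik
  ⇒ Hilur siboszorosik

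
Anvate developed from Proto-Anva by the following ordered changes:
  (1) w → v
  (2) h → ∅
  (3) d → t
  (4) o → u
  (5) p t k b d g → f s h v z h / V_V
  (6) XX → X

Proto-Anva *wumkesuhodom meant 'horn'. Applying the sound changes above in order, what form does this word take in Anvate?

Anvate: start from *wumkesuhodom.
  rule 1 (unconditioned shift): wumkesuhodom → vumkesuhodom
  rule 2 (h-loss): vumkesuhodom → vumkesuodom
  rule 3 (unconditioned shift): vumkesuodom → vumkesuotom
  rule 4 (vowel merger): vumkesuotom → vumkesuutum
  rule 5 (intervocalic lenition): vumkesuutum → vumkesuusum
  rule 6 (degemination): vumkesuusum → vumkesusum
  ⇒ Anvate vumkesusum

vumkesusum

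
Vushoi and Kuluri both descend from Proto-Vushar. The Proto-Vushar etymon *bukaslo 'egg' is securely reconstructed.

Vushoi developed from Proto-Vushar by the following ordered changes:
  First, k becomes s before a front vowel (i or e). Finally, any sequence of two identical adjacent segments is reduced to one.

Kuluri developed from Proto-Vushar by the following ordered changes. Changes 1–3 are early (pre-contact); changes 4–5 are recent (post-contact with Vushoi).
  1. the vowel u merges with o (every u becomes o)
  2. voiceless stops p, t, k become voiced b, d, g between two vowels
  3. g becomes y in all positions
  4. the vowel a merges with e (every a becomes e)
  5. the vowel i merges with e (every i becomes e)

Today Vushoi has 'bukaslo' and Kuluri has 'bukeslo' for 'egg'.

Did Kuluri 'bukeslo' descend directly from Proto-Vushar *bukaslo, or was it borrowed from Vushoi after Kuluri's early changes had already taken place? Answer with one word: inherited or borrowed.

borrowed

If inherited, *bukaslo would pass through all of Kuluri's changes:
Kuluri: *bukaslo > bokaslo > bogaslo > boyaslo > boyeslo  (by vowel merger, intervocalic voicing, unconditioned shift, vowel merger)
If borrowed from Vushoi 'bukaslo' after the early changes, it would undergo only the recent ones:
  rule 4 (vowel merger): bukaslo → bukeslo
  rule 5 (vowel merger): no change (bukeslo)
  ⇒ as a loan: bukeslo
Kuluri 'bukeslo' matches the loan outcome 'bukeslo', not the inherited 'boyeslo' — it skipped the early Kuluri changes, so it was borrowed from Vushoi.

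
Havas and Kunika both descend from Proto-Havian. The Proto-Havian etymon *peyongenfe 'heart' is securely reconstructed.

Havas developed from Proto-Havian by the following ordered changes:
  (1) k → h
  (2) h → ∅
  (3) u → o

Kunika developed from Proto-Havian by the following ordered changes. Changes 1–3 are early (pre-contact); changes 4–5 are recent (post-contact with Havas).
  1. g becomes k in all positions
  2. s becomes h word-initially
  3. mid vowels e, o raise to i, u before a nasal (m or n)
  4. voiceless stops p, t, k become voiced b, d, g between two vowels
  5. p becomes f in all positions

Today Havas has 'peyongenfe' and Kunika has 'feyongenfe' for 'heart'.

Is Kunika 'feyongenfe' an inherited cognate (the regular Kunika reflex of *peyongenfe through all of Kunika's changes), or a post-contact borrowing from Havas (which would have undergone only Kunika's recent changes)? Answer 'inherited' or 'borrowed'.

If inherited, *peyongenfe would pass through all of Kunika's changes:
Kunika: *peyongenfe
  peyongenfe → peyonkenfe   [unconditioned shift]
  peyonkenfe (rule 2 does not apply)
  peyonkenfe → peyunkinfe   [pre-nasal raising]
  peyunkinfe (rule 4 does not apply)
  peyunkinfe → feyunkinfe   [unconditioned shift]
  giving Kunika feyunkinfe.
If borrowed from Havas 'peyongenfe' after the early changes, it would undergo only the recent ones:
  rule 4 (intervocalic voicing): no change (peyongenfe)
  rule 5 (unconditioned shift): peyongenfe → feyongenfe
  ⇒ as a loan: feyongenfe
Kunika 'feyongenfe' matches the loan outcome 'feyongenfe', not the inherited 'feyunkinfe' — it skipped the early Kunika changes, so it was borrowed from Havas.

borrowed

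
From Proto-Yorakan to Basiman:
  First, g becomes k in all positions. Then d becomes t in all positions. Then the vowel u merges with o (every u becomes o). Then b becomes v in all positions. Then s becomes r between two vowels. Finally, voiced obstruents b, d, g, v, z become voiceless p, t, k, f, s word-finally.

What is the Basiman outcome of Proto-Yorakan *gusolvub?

korolvof

Basiman: start from *gusolvub.
  rule 1 (unconditioned shift): gusolvub → kusolvub
  rule 2: no change — kusolvub
  rule 3 (vowel merger): kusolvub → kosolvob
  rule 4 (unconditioned shift): kosolvob → kosolvov
  rule 5 (rhotacism): kosolvov → korolvov
  rule 6 (final devoicing): korolvov → korolvof
  ⇒ Basiman korolvof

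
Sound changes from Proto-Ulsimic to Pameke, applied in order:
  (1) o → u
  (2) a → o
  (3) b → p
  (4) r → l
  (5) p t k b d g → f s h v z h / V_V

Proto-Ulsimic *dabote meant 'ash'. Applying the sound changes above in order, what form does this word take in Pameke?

dofuse

Pameke: *dabote > dabute > dobute > dopute > dofuse  (by vowel merger, vowel merger, unconditioned shift, intervocalic lenition)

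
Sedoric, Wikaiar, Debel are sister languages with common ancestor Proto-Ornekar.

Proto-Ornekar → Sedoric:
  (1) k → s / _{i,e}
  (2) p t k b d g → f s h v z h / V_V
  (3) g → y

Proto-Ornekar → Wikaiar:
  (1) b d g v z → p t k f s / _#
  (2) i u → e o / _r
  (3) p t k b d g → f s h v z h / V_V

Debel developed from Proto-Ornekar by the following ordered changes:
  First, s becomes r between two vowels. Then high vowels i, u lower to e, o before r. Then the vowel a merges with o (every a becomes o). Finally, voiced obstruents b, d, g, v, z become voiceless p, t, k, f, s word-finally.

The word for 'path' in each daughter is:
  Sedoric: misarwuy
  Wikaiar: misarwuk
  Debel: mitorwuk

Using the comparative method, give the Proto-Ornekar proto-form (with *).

Position 4: Sedoric has a, Wikaiar has a, Debel has o. Sedoric preserves a here (none of its changes turn any other segment into a), so the proto-segment is *a.
Position 8: Sedoric has y, Wikaiar has k, Debel has k. Taking the neighbouring segments as reconstructed: Sedoric y could go back to *g or *y; Wikaiar k could go back to *k or *g; Debel k could go back to *k or *g — the one source consistent with every daughter is *g.
Position 3: Sedoric has s, Wikaiar has s, Debel has t. Taking the neighbouring segments as reconstructed: Sedoric s could go back to *t or *s; Wikaiar s could go back to *t or *s; Debel t can only go back to *t — the one source consistent with every daughter is *t.
This points to *mitarwug. Verify forward in each daughter:
Sedoric: *mitarwug
  mitarwug (rule 1 does not apply)
  mitarwug → misarwug   [intervocalic lenition]
  misarwug → misarwuy   [unconditioned shift]
  giving Sedoric misarwuy.
Wikaiar: *mitarwug
  mitarwug → mitarwuk   [final devoicing]
  mitarwuk (rule 2 does not apply)
  mitarwuk → misarwuk   [intervocalic lenition]
  giving Wikaiar misarwuk.
Debel: start from *mitarwug.
  rule 1: no change — mitarwug
  rule 2: no change — mitarwug
  rule 3 (vowel merger): mitarwug → mitorwug
  rule 4 (final devoicing): mitorwug → mitorwuk
  ⇒ Debel mitorwuk
Only *mitarwug yields all of Sedoric misarwuy, Wikaiar misarwuk, Debel mitorwuk.

*mitarwug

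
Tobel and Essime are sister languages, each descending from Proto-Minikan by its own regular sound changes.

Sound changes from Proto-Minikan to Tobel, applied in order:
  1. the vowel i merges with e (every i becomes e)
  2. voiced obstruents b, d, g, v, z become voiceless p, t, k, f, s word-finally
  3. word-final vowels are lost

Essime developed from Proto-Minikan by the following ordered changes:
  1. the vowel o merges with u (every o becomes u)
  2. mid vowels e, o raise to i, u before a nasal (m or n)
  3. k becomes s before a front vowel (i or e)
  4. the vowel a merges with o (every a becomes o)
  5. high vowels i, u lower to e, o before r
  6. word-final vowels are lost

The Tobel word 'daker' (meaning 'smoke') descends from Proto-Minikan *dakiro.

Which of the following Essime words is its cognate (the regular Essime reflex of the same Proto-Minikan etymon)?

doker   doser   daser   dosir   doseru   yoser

doser

Essime: *dakiro
  dakiro → dakiru   [vowel merger]
  dakiru (rule 2 does not apply)
  dakiru → dasiru   [palatalisation]
  dasiru → dosiru   [vowel merger]
  dosiru → doseru   [pre-rhotic lowering]
  doseru → doser   [apocope]
  giving Essime doser.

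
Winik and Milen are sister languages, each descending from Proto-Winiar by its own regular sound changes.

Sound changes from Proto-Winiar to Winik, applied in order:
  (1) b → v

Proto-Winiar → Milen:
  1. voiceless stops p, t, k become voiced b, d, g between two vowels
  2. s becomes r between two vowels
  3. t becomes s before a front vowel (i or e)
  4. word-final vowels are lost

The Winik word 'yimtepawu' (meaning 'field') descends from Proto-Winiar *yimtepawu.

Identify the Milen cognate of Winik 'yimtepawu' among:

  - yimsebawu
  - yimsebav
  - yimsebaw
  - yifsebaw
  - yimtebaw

yimsebaw

Milen: *yimtepawu
  yimtepawu → yimtebawu   [intervocalic voicing]
  yimtebawu (rule 2 does not apply)
  yimtebawu → yimsebawu   [palatalisation]
  yimsebawu → yimsebaw   [apocope]
  giving Milen yimsebaw.
The other candidates each miss or misapply at least one Milen change.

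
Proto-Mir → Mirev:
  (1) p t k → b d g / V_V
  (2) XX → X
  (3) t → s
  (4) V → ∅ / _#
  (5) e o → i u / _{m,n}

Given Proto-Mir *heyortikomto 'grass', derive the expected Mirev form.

heyorsigums

Mirev: start from *heyortikomto.
  rule 1 (intervocalic voicing): heyortikomto → heyortigomto
  rule 2: no change — heyortigomto
  rule 3 (unconditioned shift): heyortigomto → heyorsigomso
  rule 4 (apocope): heyorsigomso → heyorsigoms
  rule 5 (pre-nasal raising): heyorsigoms → heyorsigums
  ⇒ Mirev heyorsigums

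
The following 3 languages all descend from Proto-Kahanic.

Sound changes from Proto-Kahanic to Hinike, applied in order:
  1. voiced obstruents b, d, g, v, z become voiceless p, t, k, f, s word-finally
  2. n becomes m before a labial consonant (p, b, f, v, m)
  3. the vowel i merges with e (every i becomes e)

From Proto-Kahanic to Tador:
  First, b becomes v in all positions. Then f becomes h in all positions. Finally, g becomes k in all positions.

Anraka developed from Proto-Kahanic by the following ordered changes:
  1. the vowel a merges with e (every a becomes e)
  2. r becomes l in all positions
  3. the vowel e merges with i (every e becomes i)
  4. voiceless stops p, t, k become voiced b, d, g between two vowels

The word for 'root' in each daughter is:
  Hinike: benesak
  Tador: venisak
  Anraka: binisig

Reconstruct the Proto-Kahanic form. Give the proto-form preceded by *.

*benisag

Position 4: Hinike has e, Tador has i, Anraka has i. Tador preserves i here (none of its changes turn any other segment into i), so the proto-segment is *i.
Position 1: Hinike has b, Tador has v, Anraka has b. Hinike preserves b here (none of its changes turn any other segment into b), so the proto-segment is *b.
Verify the candidate proto-form against each daughter:
Hinike: *benisag
  benisag → benisak   [final devoicing]
  benisak (rule 2 does not apply)
  benisak → benesak   [vowel merger]
  giving Hinike benesak.
Tador: start from *benisag.
  rule 1 (unconditioned shift): benisag → venisag
  rule 2: no change — venisag
  rule 3 (unconditioned shift): venisag → venisak
  ⇒ Tador venisak
Anraka: *benisag > beniseg > binisig  (by vowel merger, vowel merger)
No other proto-form is consistent with every reflex, so the reconstruction is *benisag.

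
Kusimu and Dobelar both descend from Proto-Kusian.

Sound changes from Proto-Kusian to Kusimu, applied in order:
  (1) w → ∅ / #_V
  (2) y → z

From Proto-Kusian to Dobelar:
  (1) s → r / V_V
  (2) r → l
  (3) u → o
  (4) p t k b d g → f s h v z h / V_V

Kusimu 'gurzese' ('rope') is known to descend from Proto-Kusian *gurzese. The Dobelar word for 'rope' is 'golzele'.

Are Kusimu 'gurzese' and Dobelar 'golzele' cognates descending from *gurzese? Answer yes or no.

Derive the expected Dobelar reflex of *gurzese:
Dobelar: start from *gurzese.
  rule 1 (rhotacism): gurzese → gurzere
  rule 2 (unconditioned shift): gurzere → gulzele
  rule 3 (vowel merger): gulzele → golzele
  rule 4: no change — golzele
  ⇒ Dobelar golzele
Dobelar 'golzele' matches the regular reflex exactly, so the pair is cognate.

yes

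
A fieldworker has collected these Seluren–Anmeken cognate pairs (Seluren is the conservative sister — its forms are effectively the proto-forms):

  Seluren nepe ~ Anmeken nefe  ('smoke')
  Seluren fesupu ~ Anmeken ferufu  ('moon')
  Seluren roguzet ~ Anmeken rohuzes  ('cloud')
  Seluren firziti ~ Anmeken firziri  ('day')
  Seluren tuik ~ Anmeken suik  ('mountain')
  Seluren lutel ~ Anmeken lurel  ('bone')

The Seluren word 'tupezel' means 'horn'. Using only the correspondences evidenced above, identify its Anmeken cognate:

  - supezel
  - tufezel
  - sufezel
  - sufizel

sufezel

tuik ~ suik — Seluren t corresponds to Anmeken s word-initially before a back vowel.
nepe ~ nefe — Seluren p corresponds to Anmeken f between vowels (before a front vowel).
Applying these to Seluren 'tupezel':
  tupezel → supezel   (t→s word-initially before a back vowel)
  supezel → sufezel   (p→f between vowels (before a front vowel))
So the Anmeken cognate is 'sufezel'.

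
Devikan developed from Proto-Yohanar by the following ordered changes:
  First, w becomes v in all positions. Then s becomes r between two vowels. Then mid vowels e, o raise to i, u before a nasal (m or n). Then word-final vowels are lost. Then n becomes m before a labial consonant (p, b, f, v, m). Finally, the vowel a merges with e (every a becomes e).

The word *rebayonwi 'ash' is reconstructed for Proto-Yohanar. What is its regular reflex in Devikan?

rebeyumv

Devikan: *rebayonwi > rebayonvi > rebayunvi > rebayunv > rebayumv > rebeyumv  (by unconditioned shift, pre-nasal raising, apocope, nasal place assimilation, vowel merger)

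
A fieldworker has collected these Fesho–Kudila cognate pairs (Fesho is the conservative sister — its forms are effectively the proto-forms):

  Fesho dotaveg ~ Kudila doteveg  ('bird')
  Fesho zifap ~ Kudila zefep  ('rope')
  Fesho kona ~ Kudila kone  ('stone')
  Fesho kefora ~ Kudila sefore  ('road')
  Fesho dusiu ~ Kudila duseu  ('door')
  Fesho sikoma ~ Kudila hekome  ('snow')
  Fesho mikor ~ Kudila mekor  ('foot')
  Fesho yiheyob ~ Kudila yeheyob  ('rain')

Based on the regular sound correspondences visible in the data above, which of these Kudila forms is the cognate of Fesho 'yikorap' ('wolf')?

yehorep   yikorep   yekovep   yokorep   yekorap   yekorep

yekorep

sikoma ~ hekome, mikor ~ mekor — Fesho i corresponds to Kudila e after a consonant, before a consonant other than r, m, n, p, b, f, v.
zifap ~ zefep — Fesho a corresponds to Kudila e after a consonant, before a labial obstruent.
Applying these to Fesho 'yikorap':
  yikorap → yekorap   (i→e after a consonant, before a consonant other than r, m, n, p, b, f, v)
  yekorap → yekorep   (a→e after a consonant, before a labial obstruent)
So the Kudila cognate is 'yekorep'.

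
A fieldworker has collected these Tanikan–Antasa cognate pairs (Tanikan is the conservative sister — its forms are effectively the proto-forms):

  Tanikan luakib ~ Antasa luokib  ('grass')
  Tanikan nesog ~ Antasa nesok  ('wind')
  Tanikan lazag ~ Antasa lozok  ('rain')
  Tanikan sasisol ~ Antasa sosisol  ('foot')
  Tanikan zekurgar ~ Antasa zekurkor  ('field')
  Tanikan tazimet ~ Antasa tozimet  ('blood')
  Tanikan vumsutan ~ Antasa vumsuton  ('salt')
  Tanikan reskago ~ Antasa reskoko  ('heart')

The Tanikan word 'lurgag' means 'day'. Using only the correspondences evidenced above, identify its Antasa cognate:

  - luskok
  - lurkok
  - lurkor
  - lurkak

zekurgar ~ zekurkor — Tanikan g corresponds to Antasa k after a consonant, before a back vowel.
lazag ~ lozok, sasisol ~ sosisol — Tanikan a corresponds to Antasa o after a consonant, before a consonant other than r, m, n, p, b, f, v.
nesog ~ nesok, lazag ~ lozok — Tanikan g corresponds to Antasa k word-finally.
Applying these to Tanikan 'lurgag':
  lurgag → lurkag   (g→k after a consonant, before a back vowel)
  lurkag → lurkog   (a→o after a consonant, before a consonant other than r, m, n, p, b, f, v)
  lurkog → lurkok   (g→k word-finally)
So the Antasa cognate is 'lurkok'.

lurkok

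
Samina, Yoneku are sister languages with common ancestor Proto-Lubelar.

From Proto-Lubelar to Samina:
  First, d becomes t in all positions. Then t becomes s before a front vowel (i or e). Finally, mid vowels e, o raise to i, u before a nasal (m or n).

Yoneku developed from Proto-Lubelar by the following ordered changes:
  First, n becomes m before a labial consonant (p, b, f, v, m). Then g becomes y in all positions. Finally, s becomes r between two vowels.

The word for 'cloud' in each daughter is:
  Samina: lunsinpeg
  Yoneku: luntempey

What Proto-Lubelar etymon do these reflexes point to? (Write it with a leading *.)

*luntenpeg

Position 4: Samina has s, Yoneku has t. Yoneku preserves t here (none of its changes turn any other segment into t), so the proto-segment is *t.
Position 5: Samina has i, Yoneku has e. Yoneku preserves e here (none of its changes turn any other segment into e), so the proto-segment is *e.
Continuing position by position gives *luntenpeg; check it forward:
Samina: *luntenpeg
  luntenpeg (rule 1 does not apply)
  luntenpeg → lunsenpeg   [palatalisation]
  lunsenpeg → lunsinpeg   [pre-nasal raising]
  giving Samina lunsinpeg.
Yoneku: start from *luntenpeg.
  rule 1 (nasal place assimilation): luntenpeg → luntempeg
  rule 2 (unconditioned shift): luntempeg → luntempey
  rule 3: no change — luntempey
  ⇒ Yoneku luntempey
Only *luntenpeg yields all of Samina lunsinpeg, Yoneku luntempey.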